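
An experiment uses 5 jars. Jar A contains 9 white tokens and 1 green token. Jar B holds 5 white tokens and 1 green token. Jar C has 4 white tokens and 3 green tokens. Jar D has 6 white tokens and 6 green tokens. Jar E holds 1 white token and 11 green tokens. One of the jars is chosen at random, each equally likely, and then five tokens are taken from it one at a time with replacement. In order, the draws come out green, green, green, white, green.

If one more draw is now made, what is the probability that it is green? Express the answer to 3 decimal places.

0.708

Under each hypothesis, the probability of the observed sequence is: P(data | jar A) = (1/10)(1/10)(1/10)(9/10)(1/10) = 9e-05; P(data | jar B) = (1/6)(1/6)(1/6)(5/6)(1/6) = 0.000643; P(data | jar C) = (3/7)(3/7)(3/7)(4/7)(3/7) = 0.019278; P(data | jar D) = (6/12)(6/12)(6/12)(6/12)(6/12) = 0.03125; P(data | jar E) = (11/12)(11/12)(11/12)(1/12)(11/12) = 0.058839.
Multiplying each by its prior: 1/5 · 9e-05 = 1.8e-05, 1/5 · 0.000643 = 0.0001286, 1/5 · 0.019278 = 0.0038555, 1/5 · 0.03125 = 0.00625, 1/5 · 0.058839 = 0.011768; summing to 0.02202.
Normalising, the posterior is P(jar A | data) = 0.00081744, P(jar B | data) = 0.0058402, P(jar C | data) = 0.17509, P(jar D | data) = 0.28383, P(jar E | data) = 0.53442.
Averaging over the posterior, P(green next | data) = (1/10)(0.00081744) + (1/6)(0.0058402) + (3/7)(0.17509) + (1/2)(0.28383) + (11/12)(0.53442) = 0.70789.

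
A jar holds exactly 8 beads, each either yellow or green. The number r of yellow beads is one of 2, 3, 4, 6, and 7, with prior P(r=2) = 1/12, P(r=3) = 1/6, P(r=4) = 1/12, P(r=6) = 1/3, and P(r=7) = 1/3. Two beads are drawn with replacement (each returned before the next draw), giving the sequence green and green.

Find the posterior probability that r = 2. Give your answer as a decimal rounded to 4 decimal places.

0.2951

The likelihood of the observed sequence under each hypothesis: P(data | r = 2) = (6/8)(6/8) = 9/16; P(data | r = 3) = (5/8)(5/8) = 25/64; P(data | r = 4) = (4/8)(4/8) = 1/4; P(data | r = 6) = (2/8)(2/8) = 1/16; P(data | r = 7) = (1/8)(1/8) = 1/64.
Weighting by the prior gives 1/12 · 9/16 = 3/64, 1/6 · 25/64 = 25/384, 1/12 · 1/4 = 1/48, 1/3 · 1/16 = 1/48, 1/3 · 1/64 = 1/192; with total 61/384.
So P(r = 2 | data) = (3/64) / (61/384) = 18/61.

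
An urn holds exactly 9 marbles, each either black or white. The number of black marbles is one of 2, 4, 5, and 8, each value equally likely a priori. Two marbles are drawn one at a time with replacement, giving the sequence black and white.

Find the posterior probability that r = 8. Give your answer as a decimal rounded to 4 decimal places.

0.1290

Under each hypothesis, the probability of the observed sequence is: P(data | r = 2) = (2/9)(7/9) = 14/81; P(data | r = 4) = (4/9)(5/9) = 20/81; P(data | r = 5) = (5/9)(4/9) = 20/81; P(data | r = 8) = (8/9)(1/9) = 8/81.
The prior-weighted likelihoods are 1/4 · 14/81 = 7/162, 1/4 · 20/81 = 5/81, 1/4 · 20/81 = 5/81, 1/4 · 8/81 = 2/81; with total 31/162.
By Bayes' rule, P(r = 8 | data) = (2/81) / (31/162) = 4/31.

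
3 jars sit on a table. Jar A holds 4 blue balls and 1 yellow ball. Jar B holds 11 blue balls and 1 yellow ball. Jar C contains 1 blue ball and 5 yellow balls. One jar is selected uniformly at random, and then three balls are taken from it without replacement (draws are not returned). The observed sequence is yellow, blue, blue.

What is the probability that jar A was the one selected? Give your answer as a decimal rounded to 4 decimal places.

0.7059

For each hypothesis, P(data | H) works out to: P(data | jar A) = (1/5)(4/4)(3/3) = 1/5; P(data | jar B) = (1/12)(11/11)(10/10) = 1/12; P(data | jar C) = (5/6)(1/5)(0/4) = 0.
Weighting by the prior gives 1/3 · 1/5 = 1/15, 1/3 · 1/12 = 1/36, 1/3 · 0 = 0; these sum to 17/180.
So P(jar A | data) = (1/15) / (17/180) = 12/17.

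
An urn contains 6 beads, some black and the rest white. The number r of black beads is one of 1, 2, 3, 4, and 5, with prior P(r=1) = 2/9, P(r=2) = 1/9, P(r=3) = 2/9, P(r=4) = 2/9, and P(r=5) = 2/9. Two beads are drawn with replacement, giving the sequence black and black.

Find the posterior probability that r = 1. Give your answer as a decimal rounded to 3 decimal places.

Under each hypothesis, the probability of the observed sequence is: P(data | r = 1) = (1/6)(1/6) = 1/36; P(data | r = 2) = (2/6)(2/6) = 1/9; P(data | r = 3) = (3/6)(3/6) = 1/4; P(data | r = 4) = (4/6)(4/6) = 4/9; P(data | r = 5) = (5/6)(5/6) = 25/36.
The prior-weighted likelihoods are 2/9 · 1/36 = 1/162, 1/9 · 1/9 = 1/81, 2/9 · 1/4 = 1/18, 2/9 · 4/9 = 8/81, 2/9 · 25/36 = 25/162; summing to 53/162.
So P(r = 1 | data) = (1/162) / (53/162) = 1/53.

0.019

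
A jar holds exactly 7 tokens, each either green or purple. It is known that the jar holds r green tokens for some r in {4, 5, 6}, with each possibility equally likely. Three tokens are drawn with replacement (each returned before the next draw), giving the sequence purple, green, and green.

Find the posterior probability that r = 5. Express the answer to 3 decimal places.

The likelihood of the observed sequence under each hypothesis: P(data | r = 4) = (3/7)(4/7)(4/7) = 0.13994; P(data | r = 5) = (2/7)(5/7)(5/7) = 0.14577; P(data | r = 6) = (1/7)(6/7)(6/7) = 0.10496.
Multiplying each by its prior: 1/3 · 0.13994 = 0.046647, 1/3 · 0.14577 = 0.048591, 1/3 · 0.10496 = 0.034985; with total 0.13022.
Therefore the posterior P(r = 5 | data) = (0.048591) / (0.13022) = 0.37313.

0.373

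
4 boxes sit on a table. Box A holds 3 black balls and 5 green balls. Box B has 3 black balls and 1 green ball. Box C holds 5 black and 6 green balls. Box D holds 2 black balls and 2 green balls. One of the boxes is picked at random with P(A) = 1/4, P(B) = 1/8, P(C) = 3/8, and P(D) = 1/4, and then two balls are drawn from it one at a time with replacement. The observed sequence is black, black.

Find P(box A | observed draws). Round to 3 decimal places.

0.143

For each hypothesis, P(data | H) works out to: P(data | box A) = (3/8)(3/8) = 0.14062; P(data | box B) = (3/4)(3/4) = 0.5625; P(data | box C) = (5/11)(5/11) = 0.20661; P(data | box D) = (2/4)(2/4) = 0.25.
The prior-weighted likelihoods are 1/4 · 0.14062 = 0.035156, 1/8 · 0.5625 = 0.070312, 3/8 · 0.20661 = 0.077479, 1/4 · 0.25 = 0.0625; summing to 0.24545.
Therefore the posterior P(box A | data) = (0.035156) / (0.24545) = 0.14323.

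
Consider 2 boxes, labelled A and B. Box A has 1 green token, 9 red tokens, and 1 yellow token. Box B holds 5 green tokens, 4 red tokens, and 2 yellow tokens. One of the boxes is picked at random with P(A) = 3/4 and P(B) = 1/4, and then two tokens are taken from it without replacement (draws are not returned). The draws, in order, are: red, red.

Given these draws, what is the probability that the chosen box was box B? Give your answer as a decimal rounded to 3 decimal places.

For each hypothesis, P(data | H) works out to: P(data | box A) = (9/11)(8/10) = 36/55; P(data | box B) = (4/11)(3/10) = 6/55.
Weighting by the prior gives 3/4 · 36/55 = 27/55, 1/4 · 6/55 = 3/110; with total 57/110.
So P(box B | data) = (3/110) / (57/110) = 1/19.

0.053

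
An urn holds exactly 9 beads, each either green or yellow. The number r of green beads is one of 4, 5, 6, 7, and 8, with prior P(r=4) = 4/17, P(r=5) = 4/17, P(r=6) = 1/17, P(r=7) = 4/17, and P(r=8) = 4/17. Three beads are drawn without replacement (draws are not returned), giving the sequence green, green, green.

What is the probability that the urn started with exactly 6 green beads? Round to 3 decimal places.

The likelihood of the observed sequence under each hypothesis: P(data | r = 4) = (4/9)(3/8)(2/7) = 1/21; P(data | r = 5) = (5/9)(4/8)(3/7) = 5/42; P(data | r = 6) = (6/9)(5/8)(4/7) = 5/21; P(data | r = 7) = (7/9)(6/8)(5/7) = 5/12; P(data | r = 8) = (8/9)(7/8)(6/7) = 2/3.
Multiplying each by its prior: 4/17 · 1/21 = 4/357, 4/17 · 5/42 = 10/357, 1/17 · 5/21 = 5/357, 4/17 · 5/12 = 5/51, 4/17 · 2/3 = 8/51; with total 110/357.
Hence P(r = 6 | data) = (5/357) / (110/357) = 1/22.

0.045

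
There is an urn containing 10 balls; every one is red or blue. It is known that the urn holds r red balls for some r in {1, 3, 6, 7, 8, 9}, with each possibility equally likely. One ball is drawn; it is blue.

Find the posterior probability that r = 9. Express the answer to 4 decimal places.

The likelihood of this draw under each hypothesis: P(data | r = 1) = (9/10) = 9/10; P(data | r = 3) = (7/10) = 7/10; P(data | r = 6) = (4/10) = 2/5; P(data | r = 7) = (3/10) = 3/10; P(data | r = 8) = (2/10) = 1/5; P(data | r = 9) = (1/10) = 1/10.
Weighting by the prior gives 1/6 · 9/10 = 3/20, 1/6 · 7/10 = 7/60, 1/6 · 2/5 = 1/15, 1/6 · 3/10 = 1/20, 1/6 · 1/5 = 1/30, 1/6 · 1/10 = 1/60; with total 13/30.
So P(r = 9 | data) = (1/60) / (13/30) = 1/26.

0.0385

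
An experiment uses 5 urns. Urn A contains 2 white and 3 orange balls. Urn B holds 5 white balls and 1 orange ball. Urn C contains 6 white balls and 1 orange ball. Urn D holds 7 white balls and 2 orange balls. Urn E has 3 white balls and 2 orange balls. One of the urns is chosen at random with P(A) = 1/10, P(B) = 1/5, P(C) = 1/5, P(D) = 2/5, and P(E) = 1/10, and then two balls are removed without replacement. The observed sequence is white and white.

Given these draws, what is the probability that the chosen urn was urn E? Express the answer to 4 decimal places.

0.0546

The likelihood of the observed sequence under each hypothesis: P(data | urn A) = (2/5)(1/4) = 0.1; P(data | urn B) = (5/6)(4/5) = 0.66667; P(data | urn C) = (6/7)(5/6) = 0.71429; P(data | urn D) = (7/9)(6/8) = 0.58333; P(data | urn E) = (3/5)(2/4) = 0.3.
Weighting by the prior gives 1/10 · 0.1 = 0.01, 1/5 · 0.66667 = 0.13333, 1/5 · 0.71429 = 0.14286, 2/5 · 0.58333 = 0.23333, 1/10 · 0.3 = 0.03; summing to 0.54952.
So P(urn E | data) = (0.03) / (0.54952) = 0.054593.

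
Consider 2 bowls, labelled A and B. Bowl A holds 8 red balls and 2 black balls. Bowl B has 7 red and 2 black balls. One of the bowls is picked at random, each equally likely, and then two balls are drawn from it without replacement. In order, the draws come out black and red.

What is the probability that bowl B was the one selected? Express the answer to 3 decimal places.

For each hypothesis, P(data | H) works out to: P(data | bowl A) = (2/10)(8/9) = 8/45; P(data | bowl B) = (2/9)(7/8) = 7/36.
Weighting by the prior gives 1/2 · 8/45 = 4/45, 1/2 · 7/36 = 7/72; these sum to 67/360.
By Bayes' rule, P(bowl B | data) = (7/72) / (67/360) = 35/67.

0.522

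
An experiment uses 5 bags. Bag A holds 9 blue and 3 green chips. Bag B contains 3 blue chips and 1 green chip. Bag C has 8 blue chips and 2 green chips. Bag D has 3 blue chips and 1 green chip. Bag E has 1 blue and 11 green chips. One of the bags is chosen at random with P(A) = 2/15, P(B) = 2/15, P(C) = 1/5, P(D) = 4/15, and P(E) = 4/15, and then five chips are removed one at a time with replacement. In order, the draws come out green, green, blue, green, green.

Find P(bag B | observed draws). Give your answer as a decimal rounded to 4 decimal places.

The likelihood of the observed sequence under each hypothesis: P(data | bag A) = (3/12)(3/12)(9/12)(3/12)(3/12) = 0.0029297; P(data | bag B) = (1/4)(1/4)(3/4)(1/4)(1/4) = 0.0029297; P(data | bag C) = (2/10)(2/10)(8/10)(2/10)(2/10) = 0.00128; P(data | bag D) = (1/4)(1/4)(3/4)(1/4)(1/4) = 0.0029297; P(data | bag E) = (11/12)(11/12)(1/12)(11/12)(11/12) = 0.058839.
The prior-weighted likelihoods are 2/15 · 0.0029297 = 0.00039063, 2/15 · 0.0029297 = 0.00039063, 1/5 · 0.00128 = 0.000256, 4/15 · 0.0029297 = 0.00078125, 4/15 · 0.058839 = 0.01569; with total 0.017509.
Hence P(bag B | data) = (0.00039063) / (0.017509) = 0.02231.

0.0223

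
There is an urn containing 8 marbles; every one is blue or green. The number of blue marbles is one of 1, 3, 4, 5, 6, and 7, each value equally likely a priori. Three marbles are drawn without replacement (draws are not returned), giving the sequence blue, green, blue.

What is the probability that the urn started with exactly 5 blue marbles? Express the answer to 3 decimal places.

Under each hypothesis, the probability of the observed sequence is: P(data | r = 1) = (1/8)(7/7)(0/6) = 0; P(data | r = 3) = (3/8)(5/7)(2/6) = 5/56; P(data | r = 4) = (4/8)(4/7)(3/6) = 1/7; P(data | r = 5) = (5/8)(3/7)(4/6) = 5/28; P(data | r = 6) = (6/8)(2/7)(5/6) = 5/28; P(data | r = 7) = (7/8)(1/7)(6/6) = 1/8.
Multiplying each by its prior: 1/6 · 0 = 0, 1/6 · 5/56 = 5/336, 1/6 · 1/7 = 1/42, 1/6 · 5/28 = 5/168, 1/6 · 5/28 = 5/168, 1/6 · 1/8 = 1/48; these sum to 5/42.
So P(r = 5 | data) = (5/168) / (5/42) = 1/4.

0.250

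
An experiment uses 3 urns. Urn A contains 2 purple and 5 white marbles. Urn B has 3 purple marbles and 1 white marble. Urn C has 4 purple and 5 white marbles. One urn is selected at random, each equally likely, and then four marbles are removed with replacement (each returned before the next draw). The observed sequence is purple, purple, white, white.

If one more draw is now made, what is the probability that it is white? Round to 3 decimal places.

0.526

Under each hypothesis, the probability of the observed sequence is: P(data | urn A) = (2/7)(2/7)(5/7)(5/7) = 0.041649; P(data | urn B) = (3/4)(3/4)(1/4)(1/4) = 0.035156; P(data | urn C) = (4/9)(4/9)(5/9)(5/9) = 0.060966.
The prior-weighted likelihoods are 1/3 · 0.041649 = 0.013883, 1/3 · 0.035156 = 0.011719, 1/3 · 0.060966 = 0.020322; these sum to 0.045924.
Dividing through by the total gives posterior P(urn A | data) = 0.30231, P(urn B | data) = 0.25518, P(urn C | data) = 0.44252.
The predictive probability is P(white next | data) = (5/7)(0.30231) + (1/4)(0.25518) + (5/9)(0.44252) = 0.52557.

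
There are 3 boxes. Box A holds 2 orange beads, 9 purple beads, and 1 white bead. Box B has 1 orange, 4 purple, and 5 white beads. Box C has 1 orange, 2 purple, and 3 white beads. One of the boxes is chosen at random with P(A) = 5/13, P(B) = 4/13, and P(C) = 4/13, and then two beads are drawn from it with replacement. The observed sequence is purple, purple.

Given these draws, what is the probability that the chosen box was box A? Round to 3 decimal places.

Compute the likelihood of the observed sequence for each case: P(data | box A) = (9/12)(9/12) = 0.5625; P(data | box B) = (4/10)(4/10) = 0.16; P(data | box C) = (2/6)(2/6) = 0.11111.
Weighting by the prior gives 5/13 · 0.5625 = 0.21635, 4/13 · 0.16 = 0.049231, 4/13 · 0.11111 = 0.034188; summing to 0.29976.
So P(box A | data) = (0.21635) / (0.29976) = 0.72172.

0.722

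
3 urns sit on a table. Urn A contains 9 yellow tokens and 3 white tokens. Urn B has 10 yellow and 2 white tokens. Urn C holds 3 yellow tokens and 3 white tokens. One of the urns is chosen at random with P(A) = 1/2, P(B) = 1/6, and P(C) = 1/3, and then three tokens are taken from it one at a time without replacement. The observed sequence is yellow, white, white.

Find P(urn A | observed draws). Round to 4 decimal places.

0.2803

Under each hypothesis, the probability of the observed sequence is: P(data | urn A) = (9/12)(3/11)(2/10) = 0.040909; P(data | urn B) = (10/12)(2/11)(1/10) = 0.015152; P(data | urn C) = (3/6)(3/5)(2/4) = 0.15.
The prior-weighted likelihoods are 1/2 · 0.040909 = 0.020455, 1/6 · 0.015152 = 0.0025253, 1/3 · 0.15 = 0.05; these sum to 0.07298.
So P(urn A | data) = (0.020455) / (0.07298) = 0.28028.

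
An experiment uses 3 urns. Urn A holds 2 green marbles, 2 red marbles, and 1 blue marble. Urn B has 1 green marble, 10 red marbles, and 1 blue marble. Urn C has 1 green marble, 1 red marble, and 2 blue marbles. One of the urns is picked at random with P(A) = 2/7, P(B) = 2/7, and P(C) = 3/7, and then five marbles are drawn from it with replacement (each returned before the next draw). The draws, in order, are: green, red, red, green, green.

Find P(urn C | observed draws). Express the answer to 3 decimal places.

The likelihood of the observed sequence under each hypothesis: P(data | urn A) = (2/5)(2/5)(2/5)(2/5)(2/5) = 0.01024; P(data | urn B) = (1/12)(10/12)(10/12)(1/12)(1/12) = 0.00040188; P(data | urn C) = (1/4)(1/4)(1/4)(1/4)(1/4) = 0.00097656.
Multiplying each by its prior: 2/7 · 0.01024 = 0.0029257, 2/7 · 0.00040188 = 0.00011482, 3/7 · 0.00097656 = 0.00041853; summing to 0.0034591.
Therefore the posterior P(urn C | data) = (0.00041853) / (0.0034591) = 0.12099.

0.121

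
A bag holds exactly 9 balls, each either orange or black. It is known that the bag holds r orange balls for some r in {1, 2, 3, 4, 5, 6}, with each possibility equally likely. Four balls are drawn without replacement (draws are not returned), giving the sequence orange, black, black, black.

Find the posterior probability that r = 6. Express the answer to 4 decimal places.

0.0238

The likelihood of the observed sequence under each hypothesis: P(data | r = 1) = (1/9)(8/8)(7/7)(6/6) = 1/9; P(data | r = 2) = (2/9)(7/8)(6/7)(5/6) = 5/36; P(data | r = 3) = (3/9)(6/8)(5/7)(4/6) = 5/42; P(data | r = 4) = (4/9)(5/8)(4/7)(3/6) = 5/63; P(data | r = 5) = (5/9)(4/8)(3/7)(2/6) = 5/126; P(data | r = 6) = (6/9)(3/8)(2/7)(1/6) = 1/84.
Weighting by the prior gives 1/6 · 1/9 = 1/54, 1/6 · 5/36 = 5/216, 1/6 · 5/42 = 5/252, 1/6 · 5/63 = 5/378, 1/6 · 5/126 = 5/756, 1/6 · 1/84 = 1/504; summing to 1/12.
By Bayes' rule, P(r = 6 | data) = (1/504) / (1/12) = 1/42.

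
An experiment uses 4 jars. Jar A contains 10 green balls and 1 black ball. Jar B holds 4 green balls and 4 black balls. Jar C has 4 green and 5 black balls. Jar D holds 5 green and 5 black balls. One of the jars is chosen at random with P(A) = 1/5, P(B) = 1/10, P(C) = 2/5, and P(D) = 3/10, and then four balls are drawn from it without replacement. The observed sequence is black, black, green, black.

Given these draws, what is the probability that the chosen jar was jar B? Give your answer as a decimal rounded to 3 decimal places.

Under each hypothesis, the probability of the observed sequence is: P(data | jar A) = (1/11)(0/10) = 0; P(data | jar B) = (4/8)(3/7)(4/6)(2/5) = 0.057143; P(data | jar C) = (5/9)(4/8)(4/7)(3/6) = 0.079365; P(data | jar D) = (5/10)(4/9)(5/8)(3/7) = 0.059524.
Weighting by the prior gives 1/5 · 0 = 0, 1/10 · 0.057143 = 0.0057143, 2/5 · 0.079365 = 0.031746, 3/10 · 0.059524 = 0.017857; summing to 0.055317.
By Bayes' rule, P(jar B | data) = (0.0057143) / (0.055317) = 0.1033.

0.103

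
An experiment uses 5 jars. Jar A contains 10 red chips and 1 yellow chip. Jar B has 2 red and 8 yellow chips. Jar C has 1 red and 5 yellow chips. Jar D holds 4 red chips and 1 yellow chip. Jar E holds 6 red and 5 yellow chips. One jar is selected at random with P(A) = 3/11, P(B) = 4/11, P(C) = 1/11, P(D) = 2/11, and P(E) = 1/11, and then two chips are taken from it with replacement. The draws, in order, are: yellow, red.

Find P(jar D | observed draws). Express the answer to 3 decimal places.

Compute the likelihood of the observed sequence for each case: P(data | jar A) = (1/11)(10/11) = 0.082645; P(data | jar B) = (8/10)(2/10) = 0.16; P(data | jar C) = (5/6)(1/6) = 0.13889; P(data | jar D) = (1/5)(4/5) = 0.16; P(data | jar E) = (5/11)(6/11) = 0.24793.
The prior-weighted likelihoods are 3/11 · 0.082645 = 0.022539, 4/11 · 0.16 = 0.058182, 1/11 · 0.13889 = 0.012626, 2/11 · 0.16 = 0.029091, 1/11 · 0.24793 = 0.022539; with total 0.14498.
Therefore the posterior P(jar D | data) = (0.029091) / (0.14498) = 0.20066.

0.201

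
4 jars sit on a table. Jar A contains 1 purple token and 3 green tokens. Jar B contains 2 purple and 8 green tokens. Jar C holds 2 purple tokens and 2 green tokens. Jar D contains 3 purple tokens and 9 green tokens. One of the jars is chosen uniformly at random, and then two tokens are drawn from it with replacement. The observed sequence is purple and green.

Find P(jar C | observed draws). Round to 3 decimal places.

Compute the likelihood of the observed sequence for each case: P(data | jar A) = (1/4)(3/4) = 3/16; P(data | jar B) = (2/10)(8/10) = 4/25; P(data | jar C) = (2/4)(2/4) = 1/4; P(data | jar D) = (3/12)(9/12) = 3/16.
Multiplying each by its prior: 1/4 · 3/16 = 3/64, 1/4 · 4/25 = 1/25, 1/4 · 1/4 = 1/16, 1/4 · 3/16 = 3/64; these sum to 157/800.
Hence P(jar C | data) = (1/16) / (157/800) = 50/157.

0.318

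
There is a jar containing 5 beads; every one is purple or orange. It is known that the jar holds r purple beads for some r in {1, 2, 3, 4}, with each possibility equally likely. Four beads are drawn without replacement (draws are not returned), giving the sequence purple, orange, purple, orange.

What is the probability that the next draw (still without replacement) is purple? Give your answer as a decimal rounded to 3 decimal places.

Under each hypothesis, the probability of the observed sequence is: P(data | r = 1) = (1/5)(4/4)(0/3) = 0; P(data | r = 2) = (2/5)(3/4)(1/3)(2/2) = 1/10; P(data | r = 3) = (3/5)(2/4)(2/3)(1/2) = 1/10; P(data | r = 4) = (4/5)(1/4)(3/3)(0/2) = 0.
Multiplying each by its prior: 1/4 · 0 = 0, 1/4 · 1/10 = 1/40, 1/4 · 1/10 = 1/40, 1/4 · 0 = 0; summing to 1/20.
Dividing through by the total gives posterior P(r = 1 | data) = 0, P(r = 2 | data) = 1/2, P(r = 3 | data) = 1/2, P(r = 4 | data) = 0.
The predictive probability is P(purple next | data) = (0)(1/2) + (1)(1/2) = 1/2.

0.500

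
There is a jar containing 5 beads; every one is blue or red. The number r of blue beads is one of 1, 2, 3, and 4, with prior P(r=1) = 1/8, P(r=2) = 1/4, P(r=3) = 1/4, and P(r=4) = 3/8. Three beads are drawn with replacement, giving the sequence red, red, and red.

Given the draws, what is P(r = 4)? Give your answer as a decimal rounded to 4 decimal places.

0.0219

For each hypothesis, P(data | H) works out to: P(data | r = 1) = (4/5)(4/5)(4/5) = 64/125; P(data | r = 2) = (3/5)(3/5)(3/5) = 27/125; P(data | r = 3) = (2/5)(2/5)(2/5) = 8/125; P(data | r = 4) = (1/5)(1/5)(1/5) = 1/125.
Multiplying each by its prior: 1/8 · 64/125 = 8/125, 1/4 · 27/125 = 27/500, 1/4 · 8/125 = 2/125, 3/8 · 1/125 = 3/1000; these sum to 137/1000.
By Bayes' rule, P(r = 4 | data) = (3/1000) / (137/1000) = 3/137.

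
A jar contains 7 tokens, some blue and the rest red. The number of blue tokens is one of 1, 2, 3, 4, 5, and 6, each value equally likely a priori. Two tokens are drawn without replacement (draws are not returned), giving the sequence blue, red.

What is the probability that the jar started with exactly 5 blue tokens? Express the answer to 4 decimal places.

0.1786

For each hypothesis, P(data | H) works out to: P(data | r = 1) = (1/7)(6/6) = 1/7; P(data | r = 2) = (2/7)(5/6) = 5/21; P(data | r = 3) = (3/7)(4/6) = 2/7; P(data | r = 4) = (4/7)(3/6) = 2/7; P(data | r = 5) = (5/7)(2/6) = 5/21; P(data | r = 6) = (6/7)(1/6) = 1/7.
The prior-weighted likelihoods are 1/6 · 1/7 = 1/42, 1/6 · 5/21 = 5/126, 1/6 · 2/7 = 1/21, 1/6 · 2/7 = 1/21, 1/6 · 5/21 = 5/126, 1/6 · 1/7 = 1/42; these sum to 2/9.
So P(r = 5 | data) = (5/126) / (2/9) = 5/28.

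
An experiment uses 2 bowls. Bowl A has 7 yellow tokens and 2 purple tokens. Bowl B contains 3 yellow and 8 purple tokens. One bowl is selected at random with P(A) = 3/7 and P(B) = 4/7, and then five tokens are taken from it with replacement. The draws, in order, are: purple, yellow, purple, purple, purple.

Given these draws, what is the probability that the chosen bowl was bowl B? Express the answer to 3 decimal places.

0.982

Under each hypothesis, the probability of the observed sequence is: P(data | bowl A) = (2/9)(7/9)(2/9)(2/9)(2/9) = 0.0018967; P(data | bowl B) = (8/11)(3/11)(8/11)(8/11)(8/11) = 0.076299.
The prior-weighted likelihoods are 3/7 · 0.0018967 = 0.00081288, 4/7 · 0.076299 = 0.043599; with total 0.044412.
Therefore the posterior P(bowl B | data) = (0.043599) / (0.044412) = 0.9817.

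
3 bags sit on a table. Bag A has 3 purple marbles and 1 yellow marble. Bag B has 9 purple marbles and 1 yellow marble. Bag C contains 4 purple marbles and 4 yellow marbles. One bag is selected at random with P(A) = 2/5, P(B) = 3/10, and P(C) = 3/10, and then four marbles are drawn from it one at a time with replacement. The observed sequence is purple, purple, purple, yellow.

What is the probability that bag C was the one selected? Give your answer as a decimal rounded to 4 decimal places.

Under each hypothesis, the probability of the observed sequence is: P(data | bag A) = (3/4)(3/4)(3/4)(1/4) = 0.10547; P(data | bag B) = (9/10)(9/10)(9/10)(1/10) = 0.0729; P(data | bag C) = (4/8)(4/8)(4/8)(4/8) = 0.0625.
Multiplying each by its prior: 2/5 · 0.10547 = 0.042188, 3/10 · 0.0729 = 0.02187, 3/10 · 0.0625 = 0.01875; these sum to 0.082808.
Hence P(bag C | data) = (0.01875) / (0.082808) = 0.22643.

0.2264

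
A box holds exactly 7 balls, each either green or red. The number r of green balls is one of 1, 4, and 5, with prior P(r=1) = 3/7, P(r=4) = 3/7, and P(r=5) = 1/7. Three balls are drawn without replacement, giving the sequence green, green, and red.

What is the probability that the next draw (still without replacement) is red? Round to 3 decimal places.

0.432

Compute the likelihood of the observed sequence for each case: P(data | r = 1) = (1/7)(0/6) = 0; P(data | r = 4) = (4/7)(3/6)(3/5) = 6/35; P(data | r = 5) = (5/7)(4/6)(2/5) = 4/21.
The prior-weighted likelihoods are 3/7 · 0 = 0, 3/7 · 6/35 = 18/245, 1/7 · 4/21 = 4/147; summing to 74/735.
Dividing through by the total gives posterior P(r = 1 | data) = 0, P(r = 4 | data) = 27/37, P(r = 5 | data) = 10/37.
Averaging over the posterior, P(red next | data) = (1/2)(27/37) + (1/4)(10/37) = 16/37.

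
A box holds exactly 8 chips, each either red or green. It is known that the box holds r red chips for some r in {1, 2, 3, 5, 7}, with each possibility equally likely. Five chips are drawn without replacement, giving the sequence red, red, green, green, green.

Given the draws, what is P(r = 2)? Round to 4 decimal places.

The likelihood of the observed sequence under each hypothesis: P(data | r = 1) = (1/8)(0/7) = 0; P(data | r = 2) = (2/8)(1/7)(6/6)(5/5)(4/4) = 1/28; P(data | r = 3) = (3/8)(2/7)(5/6)(4/5)(3/4) = 3/56; P(data | r = 5) = (5/8)(4/7)(3/6)(2/5)(1/4) = 1/56; P(data | r = 7) = (7/8)(6/7)(1/6)(0/5) = 0.
Weighting by the prior gives 1/5 · 0 = 0, 1/5 · 1/28 = 1/140, 1/5 · 3/56 = 3/280, 1/5 · 1/56 = 1/280, 1/5 · 0 = 0; summing to 3/140.
So P(r = 2 | data) = (1/140) / (3/140) = 1/3.

0.3333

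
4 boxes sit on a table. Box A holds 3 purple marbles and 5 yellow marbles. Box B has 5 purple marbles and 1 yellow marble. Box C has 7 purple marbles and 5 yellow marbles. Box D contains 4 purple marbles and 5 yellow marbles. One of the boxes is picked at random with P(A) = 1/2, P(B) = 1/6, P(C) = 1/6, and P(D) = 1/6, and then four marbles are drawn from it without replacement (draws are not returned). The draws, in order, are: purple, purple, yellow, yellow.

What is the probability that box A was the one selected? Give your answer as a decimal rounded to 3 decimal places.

Compute the likelihood of the observed sequence for each case: P(data | box A) = (3/8)(2/7)(5/6)(4/5) = 0.071429; P(data | box B) = (5/6)(4/5)(1/4)(0/3) = 0; P(data | box C) = (7/12)(6/11)(5/10)(4/9) = 0.070707; P(data | box D) = (4/9)(3/8)(5/7)(4/6) = 0.079365.
Multiplying each by its prior: 1/2 · 0.071429 = 0.035714, 1/6 · 0 = 0, 1/6 · 0.070707 = 0.011785, 1/6 · 0.079365 = 0.013228; summing to 0.060726.
So P(box A | data) = (0.035714) / (0.060726) = 0.58812.

0.588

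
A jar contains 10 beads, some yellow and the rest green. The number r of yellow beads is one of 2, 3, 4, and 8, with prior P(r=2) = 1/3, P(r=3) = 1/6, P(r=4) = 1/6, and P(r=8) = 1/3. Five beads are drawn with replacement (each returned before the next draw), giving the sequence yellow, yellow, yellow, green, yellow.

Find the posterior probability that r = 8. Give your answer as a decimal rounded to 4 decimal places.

The likelihood of the observed sequence under each hypothesis: P(data | r = 2) = (2/10)(2/10)(2/10)(8/10)(2/10) = 0.00128; P(data | r = 3) = (3/10)(3/10)(3/10)(7/10)(3/10) = 0.00567; P(data | r = 4) = (4/10)(4/10)(4/10)(6/10)(4/10) = 0.01536; P(data | r = 8) = (8/10)(8/10)(8/10)(2/10)(8/10) = 0.08192.
The prior-weighted likelihoods are 1/3 · 0.00128 = 0.00042667, 1/6 · 0.00567 = 0.000945, 1/6 · 0.01536 = 0.00256, 1/3 · 0.08192 = 0.027307; with total 0.031238.
By Bayes' rule, P(r = 8 | data) = (0.027307) / (0.031238) = 0.87414.

0.8741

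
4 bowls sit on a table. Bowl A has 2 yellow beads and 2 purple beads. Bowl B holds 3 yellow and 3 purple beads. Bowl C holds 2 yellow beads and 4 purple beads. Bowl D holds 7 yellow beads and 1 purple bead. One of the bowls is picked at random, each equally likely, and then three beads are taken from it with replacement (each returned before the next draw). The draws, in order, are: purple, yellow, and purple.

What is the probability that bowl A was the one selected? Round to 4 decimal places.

0.3035

For each hypothesis, P(data | H) works out to: P(data | bowl A) = (2/4)(2/4)(2/4) = 0.125; P(data | bowl B) = (3/6)(3/6)(3/6) = 0.125; P(data | bowl C) = (4/6)(2/6)(4/6) = 0.14815; P(data | bowl D) = (1/8)(7/8)(1/8) = 0.013672.
Weighting by the prior gives 1/4 · 0.125 = 0.03125, 1/4 · 0.125 = 0.03125, 1/4 · 0.14815 = 0.037037, 1/4 · 0.013672 = 0.003418; summing to 0.10296.
So P(bowl A | data) = (0.03125) / (0.10296) = 0.30353.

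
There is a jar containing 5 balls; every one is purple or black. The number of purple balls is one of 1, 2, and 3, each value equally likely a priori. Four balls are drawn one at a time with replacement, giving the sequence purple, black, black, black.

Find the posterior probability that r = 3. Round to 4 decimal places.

0.1690

Compute the likelihood of the observed sequence for each case: P(data | r = 1) = (1/5)(4/5)(4/5)(4/5) = 0.1024; P(data | r = 2) = (2/5)(3/5)(3/5)(3/5) = 0.0864; P(data | r = 3) = (3/5)(2/5)(2/5)(2/5) = 0.0384.
Weighting by the prior gives 1/3 · 0.1024 = 0.034133, 1/3 · 0.0864 = 0.0288, 1/3 · 0.0384 = 0.0128; summing to 0.075733.
Hence P(r = 3 | data) = (0.0128) / (0.075733) = 0.16901.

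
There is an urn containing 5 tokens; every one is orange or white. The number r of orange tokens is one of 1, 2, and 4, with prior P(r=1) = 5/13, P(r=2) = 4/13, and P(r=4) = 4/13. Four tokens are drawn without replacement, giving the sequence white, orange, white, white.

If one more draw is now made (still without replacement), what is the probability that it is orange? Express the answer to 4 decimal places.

0.2857

Under each hypothesis, the probability of the observed sequence is: P(data | r = 1) = (4/5)(1/4)(3/3)(2/2) = 1/5; P(data | r = 2) = (3/5)(2/4)(2/3)(1/2) = 1/10; P(data | r = 4) = (1/5)(4/4)(0/3) = 0.
Weighting by the prior gives 5/13 · 1/5 = 1/13, 4/13 · 1/10 = 2/65, 4/13 · 0 = 0; with total 7/65.
Dividing through by the total gives posterior P(r = 1 | data) = 5/7, P(r = 2 | data) = 2/7, P(r = 4 | data) = 0.
Averaging over the posterior, P(orange next | data) = (0)(5/7) + (1)(2/7) = 2/7.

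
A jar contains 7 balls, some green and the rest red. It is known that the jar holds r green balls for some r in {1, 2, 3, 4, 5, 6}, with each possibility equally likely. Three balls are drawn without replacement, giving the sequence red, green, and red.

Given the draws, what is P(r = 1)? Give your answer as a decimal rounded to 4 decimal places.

0.2143

Under each hypothesis, the probability of the observed sequence is: P(data | r = 1) = (6/7)(1/6)(5/5) = 1/7; P(data | r = 2) = (5/7)(2/6)(4/5) = 4/21; P(data | r = 3) = (4/7)(3/6)(3/5) = 6/35; P(data | r = 4) = (3/7)(4/6)(2/5) = 4/35; P(data | r = 5) = (2/7)(5/6)(1/5) = 1/21; P(data | r = 6) = (1/7)(6/6)(0/5) = 0.
The prior-weighted likelihoods are 1/6 · 1/7 = 1/42, 1/6 · 4/21 = 2/63, 1/6 · 6/35 = 1/35, 1/6 · 4/35 = 2/105, 1/6 · 1/21 = 1/126, 1/6 · 0 = 0; these sum to 1/9.
Therefore the posterior P(r = 1 | data) = (1/42) / (1/9) = 3/14.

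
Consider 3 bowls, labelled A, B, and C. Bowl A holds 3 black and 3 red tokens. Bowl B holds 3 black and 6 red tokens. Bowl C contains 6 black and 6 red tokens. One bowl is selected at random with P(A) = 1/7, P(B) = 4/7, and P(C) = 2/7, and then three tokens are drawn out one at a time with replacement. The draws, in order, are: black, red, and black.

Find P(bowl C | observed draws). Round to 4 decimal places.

0.3724

The likelihood of the observed sequence under each hypothesis: P(data | bowl A) = (3/6)(3/6)(3/6) = 0.125; P(data | bowl B) = (3/9)(6/9)(3/9) = 0.074074; P(data | bowl C) = (6/12)(6/12)(6/12) = 0.125.
Multiplying each by its prior: 1/7 · 0.125 = 0.017857, 4/7 · 0.074074 = 0.042328, 2/7 · 0.125 = 0.035714; with total 0.095899.
Hence P(bowl C | data) = (0.035714) / (0.095899) = 0.37241.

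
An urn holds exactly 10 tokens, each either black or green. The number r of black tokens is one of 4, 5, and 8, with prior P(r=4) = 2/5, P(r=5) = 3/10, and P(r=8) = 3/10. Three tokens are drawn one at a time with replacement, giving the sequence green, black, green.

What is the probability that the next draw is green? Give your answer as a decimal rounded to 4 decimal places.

Compute the likelihood of the observed sequence for each case: P(data | r = 4) = (6/10)(4/10)(6/10) = 0.144; P(data | r = 5) = (5/10)(5/10)(5/10) = 0.125; P(data | r = 8) = (2/10)(8/10)(2/10) = 0.032.
The prior-weighted likelihoods are 2/5 · 0.144 = 0.0576, 3/10 · 0.125 = 0.0375, 3/10 · 0.032 = 0.0096; these sum to 0.1047.
Dividing through by the total gives posterior P(r = 4 | data) = 0.55014, P(r = 5 | data) = 0.35817, P(r = 8 | data) = 0.091691.
Averaging over the posterior, P(green next | data) = (3/5)(0.55014) + (1/2)(0.35817) + (1/5)(0.091691) = 0.52751.

0.5275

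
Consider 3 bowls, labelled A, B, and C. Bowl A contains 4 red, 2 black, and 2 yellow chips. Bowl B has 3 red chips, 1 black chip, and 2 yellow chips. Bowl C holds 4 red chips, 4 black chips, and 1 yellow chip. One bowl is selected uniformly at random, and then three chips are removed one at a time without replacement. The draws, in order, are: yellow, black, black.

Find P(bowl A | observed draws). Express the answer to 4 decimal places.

0.3333

Under each hypothesis, the probability of the observed sequence is: P(data | bowl A) = (2/8)(2/7)(1/6) = 1/84; P(data | bowl B) = (2/6)(1/5)(0/4) = 0; P(data | bowl C) = (1/9)(4/8)(3/7) = 1/42.
Multiplying each by its prior: 1/3 · 1/84 = 1/252, 1/3 · 0 = 0, 1/3 · 1/42 = 1/126; summing to 1/84.
So P(bowl A | data) = (1/252) / (1/84) = 1/3.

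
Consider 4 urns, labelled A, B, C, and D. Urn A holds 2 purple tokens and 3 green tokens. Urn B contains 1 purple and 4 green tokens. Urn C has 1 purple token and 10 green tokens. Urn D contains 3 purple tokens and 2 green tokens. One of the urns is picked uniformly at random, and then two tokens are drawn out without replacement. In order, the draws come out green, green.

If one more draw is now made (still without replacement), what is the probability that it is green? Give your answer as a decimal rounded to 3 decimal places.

0.675

The likelihood of the observed sequence under each hypothesis: P(data | urn A) = (3/5)(2/4) = 3/10; P(data | urn B) = (4/5)(3/4) = 3/5; P(data | urn C) = (10/11)(9/10) = 9/11; P(data | urn D) = (2/5)(1/4) = 1/10.
Multiplying each by its prior: 1/4 · 3/10 = 3/40, 1/4 · 3/5 = 3/20, 1/4 · 9/11 = 9/44, 1/4 · 1/10 = 1/40; these sum to 5/11.
Dividing through by the total gives posterior P(urn A | data) = 33/200, P(urn B | data) = 33/100, P(urn C | data) = 9/20, P(urn D | data) = 11/200.
The predictive probability is P(green next | data) = (1/3)(33/200) + (2/3)(33/100) + (8/9)(9/20) + (0)(11/200) = 27/40.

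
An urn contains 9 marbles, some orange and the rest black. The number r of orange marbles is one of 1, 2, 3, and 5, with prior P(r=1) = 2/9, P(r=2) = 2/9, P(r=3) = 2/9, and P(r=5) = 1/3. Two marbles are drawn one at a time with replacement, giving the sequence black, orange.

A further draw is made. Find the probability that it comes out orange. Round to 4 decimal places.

0.3810

The likelihood of the observed sequence under each hypothesis: P(data | r = 1) = (8/9)(1/9) = 8/81; P(data | r = 2) = (7/9)(2/9) = 14/81; P(data | r = 3) = (6/9)(3/9) = 2/9; P(data | r = 5) = (4/9)(5/9) = 20/81.
Weighting by the prior gives 2/9 · 8/81 = 16/729, 2/9 · 14/81 = 28/729, 2/9 · 2/9 = 4/81, 1/3 · 20/81 = 20/243; these sum to 140/729.
The posterior is then P(r = 1 | data) = 4/35, P(r = 2 | data) = 1/5, P(r = 3 | data) = 9/35, P(r = 5 | data) = 3/7.
Averaging over the posterior, P(orange next | data) = (1/9)(4/35) + (2/9)(1/5) + (1/3)(9/35) + (5/9)(3/7) = 8/21.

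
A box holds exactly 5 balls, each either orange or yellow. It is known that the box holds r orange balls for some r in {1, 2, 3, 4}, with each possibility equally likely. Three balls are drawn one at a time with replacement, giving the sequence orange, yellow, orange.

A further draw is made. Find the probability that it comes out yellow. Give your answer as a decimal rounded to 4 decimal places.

0.4160

For each hypothesis, P(data | H) works out to: P(data | r = 1) = (1/5)(4/5)(1/5) = 4/125; P(data | r = 2) = (2/5)(3/5)(2/5) = 12/125; P(data | r = 3) = (3/5)(2/5)(3/5) = 18/125; P(data | r = 4) = (4/5)(1/5)(4/5) = 16/125.
The prior-weighted likelihoods are 1/4 · 4/125 = 1/125, 1/4 · 12/125 = 3/125, 1/4 · 18/125 = 9/250, 1/4 · 16/125 = 4/125; with total 1/10.
Dividing through by the total gives posterior P(r = 1 | data) = 2/25, P(r = 2 | data) = 6/25, P(r = 3 | data) = 9/25, P(r = 4 | data) = 8/25.
Averaging over the posterior, P(yellow next | data) = (4/5)(2/25) + (3/5)(6/25) + (2/5)(9/25) + (1/5)(8/25) = 52/125.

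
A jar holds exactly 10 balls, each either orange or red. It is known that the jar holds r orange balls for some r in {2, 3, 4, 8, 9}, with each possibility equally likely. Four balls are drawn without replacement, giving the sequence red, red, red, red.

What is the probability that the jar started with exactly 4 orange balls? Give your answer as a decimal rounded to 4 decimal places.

0.1250

Compute the likelihood of the observed sequence for each case: P(data | r = 2) = (8/10)(7/9)(6/8)(5/7) = 1/3; P(data | r = 3) = (7/10)(6/9)(5/8)(4/7) = 1/6; P(data | r = 4) = (6/10)(5/9)(4/8)(3/7) = 1/14; P(data | r = 8) = (2/10)(1/9)(0/8) = 0; P(data | r = 9) = (1/10)(0/9) = 0.
Multiplying each by its prior: 1/5 · 1/3 = 1/15, 1/5 · 1/6 = 1/30, 1/5 · 1/14 = 1/70, 1/5 · 0 = 0, 1/5 · 0 = 0; summing to 4/35.
Therefore the posterior P(r = 4 | data) = (1/70) / (4/35) = 1/8.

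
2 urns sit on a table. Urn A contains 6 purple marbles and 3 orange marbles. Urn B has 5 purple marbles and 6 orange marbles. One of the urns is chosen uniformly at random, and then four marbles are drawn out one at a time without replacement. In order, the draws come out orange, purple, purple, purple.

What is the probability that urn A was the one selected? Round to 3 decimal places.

Compute the likelihood of the observed sequence for each case: P(data | urn A) = (3/9)(6/8)(5/7)(4/6) = 5/42; P(data | urn B) = (6/11)(5/10)(4/9)(3/8) = 1/22.
The prior-weighted likelihoods are 1/2 · 5/42 = 5/84, 1/2 · 1/22 = 1/44; summing to 19/231.
By Bayes' rule, P(urn A | data) = (5/84) / (19/231) = 55/76.

0.724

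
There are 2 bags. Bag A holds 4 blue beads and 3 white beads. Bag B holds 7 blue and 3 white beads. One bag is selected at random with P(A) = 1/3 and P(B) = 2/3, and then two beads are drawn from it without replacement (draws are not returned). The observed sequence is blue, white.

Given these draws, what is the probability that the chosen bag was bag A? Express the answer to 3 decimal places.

Under each hypothesis, the probability of the observed sequence is: P(data | bag A) = (4/7)(3/6) = 2/7; P(data | bag B) = (7/10)(3/9) = 7/30.
The prior-weighted likelihoods are 1/3 · 2/7 = 2/21, 2/3 · 7/30 = 7/45; these sum to 79/315.
By Bayes' rule, P(bag A | data) = (2/21) / (79/315) = 30/79.

0.380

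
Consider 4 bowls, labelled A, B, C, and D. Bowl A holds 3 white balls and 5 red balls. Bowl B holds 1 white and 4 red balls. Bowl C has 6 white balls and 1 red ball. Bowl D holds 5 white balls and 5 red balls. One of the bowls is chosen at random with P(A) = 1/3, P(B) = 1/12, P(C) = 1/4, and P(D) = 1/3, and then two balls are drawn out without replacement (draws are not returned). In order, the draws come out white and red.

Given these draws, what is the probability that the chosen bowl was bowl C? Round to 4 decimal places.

0.1525

Compute the likelihood of the observed sequence for each case: P(data | bowl A) = (3/8)(5/7) = 0.26786; P(data | bowl B) = (1/5)(4/4) = 0.2; P(data | bowl C) = (6/7)(1/6) = 0.14286; P(data | bowl D) = (5/10)(5/9) = 0.27778.
Weighting by the prior gives 1/3 · 0.26786 = 0.089286, 1/12 · 0.2 = 0.016667, 1/4 · 0.14286 = 0.035714, 1/3 · 0.27778 = 0.092593; with total 0.23426.
By Bayes' rule, P(bowl C | data) = (0.035714) / (0.23426) = 0.15246.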